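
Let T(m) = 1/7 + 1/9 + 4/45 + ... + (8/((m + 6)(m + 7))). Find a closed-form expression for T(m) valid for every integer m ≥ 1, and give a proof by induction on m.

We claim T(m) = 8m/(7(m + 7)) for all m ≥ 1.
Base case (m = 1): T(1) = 1/7, and the closed form gives 1/7. They agree.
Suppose the result is true for m = p, so T(p) = 8p/(7(p + 7)).
Then T(p+1) = T(p) + (8/((p + 7)(p + 8))) = (8p/(7(p + 7))) + (8/((p + 7)(p + 8))).
Simplifying, T(p+1) = 8(p + 1)/(7(p + 8)) = 8(p+1)/(7((p+1) + 7)),
which is the closed form with m = p+1.
Hence, by induction on m, the claim holds for every m ≥ 1.

T(m) = 8m/(7(m + 7))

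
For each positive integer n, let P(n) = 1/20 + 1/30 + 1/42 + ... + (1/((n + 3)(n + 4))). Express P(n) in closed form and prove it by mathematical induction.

We claim P(n) = n/(4(n + 4)) for all n ≥ 1.
When n = 1: P(1) = 1/20, and the closed form gives 1/20. They agree.
Suppose the result is true for n = j, so P(j) = j/(4(j + 4)).
Then P(j+1) = P(j) + (1/((j + 4)(j + 5))) = (j/(4(j + 4))) + (1/((j + 4)(j + 5))).
Simplifying, P(j+1) = (j + 1)/(4(j + 5)) = (j+1)/(4((j+1) + 4)),
which is the closed form with n = j+1.
This completes the induction.

P(n) = n/(4(n + 4))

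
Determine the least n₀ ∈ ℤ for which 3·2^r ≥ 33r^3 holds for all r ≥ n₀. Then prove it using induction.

n₀ = 16

At r = 15: 98304 < 111375, so the inequality fails and n₀ ≥ 16. We prove 3·2^r ≥ 33r^3 for all r ≥ 16.
For the base case r = 16: 3·2^r = 196608 and 33r^3 = 135168, so 196608 ≥ 135168.
Inductive step: suppose the statement holds for some j ≥ 16, so 3·2^j ≥ 33j^3.
Then 3·2^(j + 1) = 2·(3·2^j) ≥ 2·(33j^3).
Also, for j ≥ 16 we have 2·(33j^3) ≥ 33(j+1)^3, since 2 ≥ (1 + 1/j)^3 for all j ≥ 16.
Combining, 3·2^(j + 1) ≥ 33(j+1)^3.
Hence, by induction on r, the claim holds for every r ≥ 16.
Hence the smallest such n₀ is 16.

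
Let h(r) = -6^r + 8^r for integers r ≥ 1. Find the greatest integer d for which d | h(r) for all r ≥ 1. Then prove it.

d = 2

Computing the first values: h(1) = 2 and h(2) = 28; gcd(2, 28) = 2, so d ≤ 2.
We prove 2 | -6^r + 8^r for all r ≥ 1 by induction on r.
Base case (r = 1): h(1) = 2 = 2·(1), so 2 | h(1).
For the inductive step, assume it holds for an arbitrary i ≥ 1, i.e. 2 | h(i). Then
8^{i+1} − 6^{i+1} = 8·8^i − 6·6^i = 8·(8^i − 6^i) + (2)·6^i. The first term is divisible by 2 by the inductive hypothesis, and the second term (2)·6^i is divisible by 2 since 2 | 2. Hence 2 | h(i+1).
By the principle of mathematical induction, the result holds for all r ≥ 1.
Therefore the largest such d is 2.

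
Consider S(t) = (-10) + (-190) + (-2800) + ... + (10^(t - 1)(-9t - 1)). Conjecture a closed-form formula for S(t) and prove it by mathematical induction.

We claim S(t) = -10^t·t for all t ≥ 1.
When t = 1: S(1) = -10, and the closed form gives -10. They agree.
Inductive step: assume the claim holds for t = i, so S(i) = -10^i·i.
Then S(i+1) = S(i) + (10^i(-9i - 10)) = (-10^i·i) + (10^i(-9i - 10)).
Simplifying, S(i+1) = 10^(i + 1)(-i - 1) = -10^(i+1)·(i+1),
which is the closed form with t = i+1.
This completes the induction.

S(t) = -10^t·t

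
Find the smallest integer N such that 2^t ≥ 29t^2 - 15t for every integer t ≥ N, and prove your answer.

At t = 11: 2048 < 3344, so the inequality fails and N ≥ 12. We prove 2^t ≥ 29t^2 - 15t for all t ≥ 12.
Base case (t = 12): 2^t = 4096 and 29t^2 - 15t = 3996, so 4096 ≥ 3996.
Inductive step: assume the claim holds for t = r, so 2^r ≥ 29r^2 - 15r.
Then 2^(r + 1) = 2·(2^r) ≥ 2·(29r^2 - 15r).
Also, for r ≥ 12 we have 2·(29r^2 - 15r) ≥ 29(r+1)^2 - 15(r+1), since 2·(29r^2 - 15r) − (29(r+1)^2 - 15(r+1)) = 29r^2 - 73r - 14, which is nonnegative for all r ≥ 12.
Combining, 2^(r + 1) ≥ 29(r+1)^2 - 15(r+1).
Hence, by induction on t, the claim holds for every t ≥ 12.
Hence the smallest such N is 12.

N = 12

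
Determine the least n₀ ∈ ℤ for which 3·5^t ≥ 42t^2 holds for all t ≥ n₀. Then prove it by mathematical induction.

n₀ = 4

At t = 3: 375 < 378, so the inequality fails and n₀ ≥ 4. We prove 3·5^t ≥ 42t^2 for all t ≥ 4.
When t = 4: 3·5^t = 1875 and 42t^2 = 672, so 1875 ≥ 672.
Inductive step: assume the claim holds for t = j, so 3·5^j ≥ 42j^2.
Then 3·5^(j + 1) = 5·(3·5^j) ≥ 5·(42j^2).
Also, for j ≥ 4 we have 5·(42j^2) ≥ 42(j+1)^2, since 5 ≥ (1 + 1/j)^2 for all j ≥ 4.
Combining, 3·5^(j + 1) ≥ 42(j+1)^2.
By induction, the statement is established for all t ≥ 4.
Hence the smallest such n₀ is 4.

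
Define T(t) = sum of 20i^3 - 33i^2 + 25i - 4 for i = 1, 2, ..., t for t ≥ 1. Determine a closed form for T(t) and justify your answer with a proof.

T(t) = t(5t^3 - t^2 + t + 3)

We claim T(t) = t(5t^3 - t^2 + t + 3) for all t ≥ 1.
Base case (t = 1): T(1) = 8, and the closed form gives 8. They agree.
Suppose the result is true for t = i, so T(i) = i(5i^3 - i^2 + i + 3).
Then T(i+1) = T(i) + (20i^3 + 27i^2 + 19i + 8) = (i(5i^3 - i^2 + i + 3)) + (20i^3 + 27i^2 + 19i + 8).
Simplifying, T(i+1) = (i + 1)(5i^3 + 14i^2 + 14i + 8) = (i+1)(5(i+1)^3 - (i+1)^2 + (i+1) + 3),
which is the closed form with t = i+1.
This completes the induction.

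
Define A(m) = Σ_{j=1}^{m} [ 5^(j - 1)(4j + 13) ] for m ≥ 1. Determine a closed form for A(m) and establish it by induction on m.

A(m) = 5^m(m + 3) - 3

We claim A(m) = 5^m(m + 3) - 3 for all m ≥ 1.
For the base case m = 1: A(1) = 17, and the closed form gives 17. They agree.
Suppose the result is true for m = j, so A(j) = 5^j(j + 3) - 3.
Then A(j+1) = A(j) + (5^j(4j + 17)) = (5^j(j + 3) - 3) + (5^j(4j + 17)).
Simplifying, A(j+1) = 5·5^j·j + 20·5^j - 3 = 5^(j+1)((j+1) + 3) - 3,
which is the closed form with m = j+1.
By the principle of mathematical induction, the result holds for all m ≥ 1.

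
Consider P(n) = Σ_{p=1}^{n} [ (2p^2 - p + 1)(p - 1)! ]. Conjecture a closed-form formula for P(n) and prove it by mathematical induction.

We claim P(n) = (2n + 1)n! - 1 for all n ≥ 1.
Base case (n = 1): P(1) = 2, and the closed form gives 2. They agree.
For the inductive step, assume it holds for an arbitrary p ≥ 1, so P(p) = (2p + 1)p! - 1.
Then P(p+1) = P(p) + ((2p^2 + 3p + 2)p!) = ((2p + 1)p! - 1) + ((2p^2 + 3p + 2)p!).
Simplifying, P(p+1) = (2(p+1) + 1)(p+1)! - 1,
which is the closed form with n = p+1.
This completes the induction.

P(n) = (2n + 1)n! - 1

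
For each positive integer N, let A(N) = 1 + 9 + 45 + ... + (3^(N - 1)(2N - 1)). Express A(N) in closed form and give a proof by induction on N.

We claim A(N) = 3^N(N - 1) + 1 for all N ≥ 1.
When N = 1: A(1) = 1, and the closed form gives 1. They agree.
Inductive step: assume the claim holds for N = j, so A(j) = 3^j(j - 1) + 1.
Then A(j+1) = A(j) + (3^j(2j + 1)) = (3^j(j - 1) + 1) + (3^j(2j + 1)).
Simplifying, A(j+1) = 3^(j + 1)j + 1 = 3^(j+1)((j+1) - 1) + 1,
which is the closed form with N = j+1.
This completes the induction.

A(N) = 3^N(N - 1) + 1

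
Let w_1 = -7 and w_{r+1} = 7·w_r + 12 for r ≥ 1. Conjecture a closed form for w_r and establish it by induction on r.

w_r = -5·7^(r - 1) - 2

Computing the first terms: w_1 = -7, w_2 = -37, w_3 = -247. This suggests w_r = -5·7^(r - 1) - 2.
Base case (r = 1): the formula gives -7 = -7 = w_1.
Inductive step: assume the claim holds for r = i, so w_i = -5·7^(i - 1) - 2.
Then w_{i+1} = 7·w_i + 12 = 7·(-5·7^(i - 1) - 2) + 12 = -5·7^i - 2 = -5·7^((i+1) - 1) - 2,
which is the claimed formula at r = i+1.
By the principle of mathematical induction, the result holds for all r ≥ 1.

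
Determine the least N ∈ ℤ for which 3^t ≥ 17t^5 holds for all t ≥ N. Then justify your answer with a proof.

N = 15

At t = 14: 4782969 < 9143008, so the inequality fails and N ≥ 15. We prove 3^t ≥ 17t^5 for all t ≥ 15.
When t = 15: 3^t = 14348907 and 17t^5 = 12909375, so 14348907 ≥ 12909375.
For the inductive step, assume it holds for an arbitrary i ≥ 15, so 3^i ≥ 17i^5.
Then 3^(i + 1) = 3·(3^i) ≥ 3·(17i^5).
Also, for i ≥ 15 we have 3·(17i^5) ≥ 17(i+1)^5, since 3 ≥ (1 + 1/i)^5 for all i ≥ 15.
Combining, 3^(i + 1) ≥ 17(i+1)^5.
By the principle of mathematical induction, the result holds for all t ≥ 15.
Hence the smallest such N is 15.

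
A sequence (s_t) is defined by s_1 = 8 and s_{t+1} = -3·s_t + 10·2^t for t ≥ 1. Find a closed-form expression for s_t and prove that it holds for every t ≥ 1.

s_t = 4(-3)^(t - 1) + 2^(t + 1)

Computing the first terms: s_1 = 8, s_2 = -4, s_3 = 52. This suggests s_t = 4(-3)^(t - 1) + 2^(t + 1).
Base case (t = 1): the formula gives 8 = 8 = s_1.
Inductive step: assume the claim holds for t = m, so s_m = 4(-3)^(m - 1) + 2^(m + 1).
Then s_{m+1} = -3·s_m + 10·2^m = -3·(4(-3)^(m - 1) + 2^(m + 1)) + 10·2^m = 4(-3)^m + 2^(m + 2) = 4(-3)^((m+1) - 1) + 2^((m+1) + 1),
which is the claimed formula at t = m+1.
This completes the induction.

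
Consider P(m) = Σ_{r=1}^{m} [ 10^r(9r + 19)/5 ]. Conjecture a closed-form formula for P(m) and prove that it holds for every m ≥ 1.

P(m) = 2·10^m(m + 2) - 4

We claim P(m) = 2·10^m(m + 2) - 4 for all m ≥ 1.
When m = 1: P(1) = 56, and the closed form gives 56. They agree.
Inductive step: suppose the statement holds for some r ≥ 1, so P(r) = 2·10^r(r + 2) - 4.
Then P(r+1) = P(r) + (10^r(18r + 56)) = (2·10^r(r + 2) - 4) + (10^r(18r + 56)).
Simplifying, P(r+1) = 20·10^r·r + 60·10^r - 4 = 2·10^(r+1)((r+1) + 2) - 4,
which is the closed form with m = r+1.
By induction, the statement is established for all m ≥ 1.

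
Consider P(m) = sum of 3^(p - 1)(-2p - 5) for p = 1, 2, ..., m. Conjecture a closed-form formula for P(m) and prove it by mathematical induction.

We claim P(m) = -3^m(m + 2) + 2 for all m ≥ 1.
Base step (m = 1): P(1) = -7, and the closed form gives -7. They agree.
Inductive step: assume the claim holds for m = p, so P(p) = -3^p(p + 2) + 2.
Then P(p+1) = P(p) + (3^p(-2p - 7)) = (-3^p(p + 2) + 2) + (3^p(-2p - 7)).
Simplifying, P(p+1) = -3^(p + 1)p - 3^(p + 2) + 2 = -3^(p+1)((p+1) + 2) + 2,
which is the closed form with m = p+1.
By induction, the statement is established for all m ≥ 1.

P(m) = -3^m(m + 2) + 2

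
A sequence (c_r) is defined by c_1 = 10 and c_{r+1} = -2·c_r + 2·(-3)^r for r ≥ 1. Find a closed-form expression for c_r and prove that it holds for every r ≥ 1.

Computing the first terms: c_1 = 10, c_2 = -26, c_3 = 70. This suggests c_r = (-2)^(r + 1) - 2(-3)^r.
When r = 1: the formula gives 10 = 10 = c_1.
Inductive step: suppose the statement holds for some p ≥ 1, so c_p = (-2)^(p + 1) - 2(-3)^p.
Then c_{p+1} = -2·c_p + 2·(-3)^p = -2·((-2)^(p + 1) - 2(-3)^p) + 2·(-3)^p = (-2)^(p + 2) - 2(-3)^(p + 1) = (-2)^((p+1) + 1) - 2(-3)^(p+1),
which is the claimed formula at r = p+1.
By the principle of mathematical induction, the result holds for all r ≥ 1.

c_r = (-2)^(r + 1) - 2(-3)^r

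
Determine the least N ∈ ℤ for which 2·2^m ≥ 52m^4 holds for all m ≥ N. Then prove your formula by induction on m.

At m = 22: 8388608 < 12181312, so the inequality fails and N ≥ 23. We prove 2·2^m ≥ 52m^4 for all m ≥ 23.
When m = 23: 2·2^m = 16777216 and 52m^4 = 14551732, so 16777216 ≥ 14551732.
Inductive step: suppose the statement holds for some j ≥ 23, so 2·2^j ≥ 52j^4.
Then 2·2^(j + 1) = 2·(2·2^j) ≥ 2·(52j^4).
Also, for j ≥ 23 we have 2·(52j^4) ≥ 52(j+1)^4, since 2 ≥ (1 + 1/j)^4 for all j ≥ 23.
Combining, 2·2^(j + 1) ≥ 52(j+1)^4.
By the principle of mathematical induction, the result holds for all m ≥ 23.
Hence the smallest such N is 23.

N = 23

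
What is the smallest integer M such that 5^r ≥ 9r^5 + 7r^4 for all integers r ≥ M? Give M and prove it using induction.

At r = 7: 78125 < 168070, so the inequality fails and M ≥ 8. We prove 5^r ≥ 9r^5 + 7r^4 for all r ≥ 8.
Base step (r = 8): 5^r = 390625 and 9r^5 + 7r^4 = 323584, so 390625 ≥ 323584.
For the inductive step, assume it holds for an arbitrary j ≥ 8, so 5^j ≥ 9j^5 + 7j^4.
Then 5^(j + 1) = 5·(5^j) ≥ 5·(9j^5 + 7j^4).
Also, for j ≥ 8 we have 5·(9j^5 + 7j^4) ≥ 9(j+1)^5 + 7(j+1)^4, since 5·(9j^5 + 7j^4) − (9(j+1)^5 + 7(j+1)^4) = 36j^5 - 17j^4 - 118j^3 - 132j^2 - 73j - 16, which is nonnegative for all j ≥ 8.
Combining, 5^(j + 1) ≥ 9(j+1)^5 + 7(j+1)^4.
Hence, by induction on r, the claim holds for every r ≥ 8.
Hence the smallest such M is 8.

M = 8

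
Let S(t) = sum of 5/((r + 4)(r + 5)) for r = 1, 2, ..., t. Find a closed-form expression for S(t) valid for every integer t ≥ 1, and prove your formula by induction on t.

S(t) = t/(t + 5)

We claim S(t) = t/(t + 5) for all t ≥ 1.
For the base case t = 1: S(1) = 1/6, and the closed form gives 1/6. They agree.
Inductive step: suppose the statement holds for some r ≥ 1, so S(r) = r/(r + 5).
Then S(r+1) = S(r) + (5/((r + 5)(r + 6))) = (r/(r + 5)) + (5/((r + 5)(r + 6))).
Simplifying, S(r+1) = (r + 1)/(r + 6) = (r+1)/((r+1) + 5),
which is the closed form with t = r+1.
By induction, the statement is established for all t ≥ 1.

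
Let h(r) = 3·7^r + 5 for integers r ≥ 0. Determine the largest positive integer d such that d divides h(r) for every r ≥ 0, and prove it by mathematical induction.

d = 2

Computing the first values: h(0) = 8 and h(1) = 26; gcd(8, 26) = 2, so d ≤ 2.
We prove 2 | 3·7^r + 5 for all r ≥ 0 by induction on r.
Base step (r = 0): h(0) = 8 = 2·(4), so 2 | h(0).
Inductive step: assume the claim holds for r = i, i.e. 2 | h(i). Then
h(i+1) = 3·7^(i+1) + 5 = 7·(3·7^i + 5) - 30 = 7·h(i) - 30. The first term is divisible by 2 by the inductive hypothesis, and -30 is divisible by 2. Hence 2 | h(i+1).
By induction, the statement is established for all r ≥ 0.
Therefore the largest such d is 2.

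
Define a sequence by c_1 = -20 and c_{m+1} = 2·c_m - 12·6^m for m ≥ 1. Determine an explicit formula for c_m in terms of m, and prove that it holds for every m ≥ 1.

c_m = -2^m - 3·6^m

Computing the first terms: c_1 = -20, c_2 = -112, c_3 = -656. This suggests c_m = -2^m - 3·6^m.
Base step (m = 1): the formula gives -20 = -20 = c_1.
Suppose the result is true for m = r, so c_r = -2^r - 3·6^r.
Then c_{r+1} = 2·c_r - 12·6^r = 2·(-2^r - 3·6^r) - 12·6^r = -2^(r + 1) - 3·6^(r + 1),
which is the claimed formula at m = r+1.
Hence, by induction on m, the claim holds for every m ≥ 1.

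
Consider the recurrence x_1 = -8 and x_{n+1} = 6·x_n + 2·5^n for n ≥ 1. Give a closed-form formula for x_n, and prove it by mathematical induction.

Computing the first terms: x_1 = -8, x_2 = -38, x_3 = -178. This suggests x_n = -2·5^n + 2·6^(n - 1).
For the base case n = 1: the formula gives -8 = -8 = x_1.
Inductive step: assume the claim holds for n = m, so x_m = -2·5^m + 2·6^(m - 1).
Then x_{m+1} = 6·x_m + 2·5^m = 6·(-2·5^m + 2·6^(m - 1)) + 2·5^m = -2·5^(m + 1) + 2·6^m = -2·5^(m+1) + 2·6^((m+1) - 1),
which is the claimed formula at n = m+1.
This completes the induction.

x_n = -2·5^n + 2·6^(n - 1)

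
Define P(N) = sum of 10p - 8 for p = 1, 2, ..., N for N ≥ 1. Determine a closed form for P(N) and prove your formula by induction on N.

We claim P(N) = N(5N - 3) for all N ≥ 1.
When N = 1: P(1) = 2, and the closed form gives 2. They agree.
Inductive step: assume the claim holds for N = p, so P(p) = p(5p - 3).
Then P(p+1) = P(p) + (10p + 2) = (p(5p - 3)) + (10p + 2).
Simplifying, P(p+1) = (p + 1)(5p + 2) = (p+1)(5(p+1) - 3),
which is the closed form with N = p+1.
This completes the induction.

P(N) = N(5N - 3)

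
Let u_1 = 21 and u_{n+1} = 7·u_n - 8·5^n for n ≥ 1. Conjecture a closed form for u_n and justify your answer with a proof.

u_n = 4·5^n + 7^(n - 1)

Computing the first terms: u_1 = 21, u_2 = 107, u_3 = 549. This suggests u_n = 4·5^n + 7^(n - 1).
For the base case n = 1: the formula gives 21 = 21 = u_1.
For the inductive step, assume it holds for an arbitrary k ≥ 1, so u_k = 4·5^k + 7^(k - 1).
Then u_{k+1} = 7·u_k - 8·5^k = 7·(4·5^k + 7^(k - 1)) - 8·5^k = 4·5^(k + 1) + 7^k = 4·5^(k+1) + 7^((k+1) - 1),
which is the claimed formula at n = k+1.
By the principle of mathematical induction, the result holds for all n ≥ 1.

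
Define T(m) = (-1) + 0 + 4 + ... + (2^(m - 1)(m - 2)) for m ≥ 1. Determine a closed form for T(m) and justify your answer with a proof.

T(m) = 2^m(m - 3) + 3

We claim T(m) = 2^m(m - 3) + 3 for all m ≥ 1.
Base step (m = 1): T(1) = -1, and the closed form gives -1. They agree.
For the inductive step, assume it holds for an arbitrary r ≥ 1, so T(r) = 2^r(r - 3) + 3.
Then T(r+1) = T(r) + (2^r(r - 1)) = (2^r(r - 3) + 3) + (2^r(r - 1)).
Simplifying, T(r+1) = 2^(r + 1)r - 2^(r + 2) + 3 = 2^(r+1)((r+1) - 3) + 3,
which is the closed form with m = r+1.
This completes the induction.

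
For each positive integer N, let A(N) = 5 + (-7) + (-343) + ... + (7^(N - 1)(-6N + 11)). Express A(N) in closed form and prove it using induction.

We claim A(N) = 7^N(-N + 2) - 2 for all N ≥ 1.
When N = 1: A(1) = 5, and the closed form gives 5. They agree.
Suppose the result is true for N = j, so A(j) = 7^j(-j + 2) - 2.
Then A(j+1) = A(j) + (7^j(-6j + 5)) = (7^j(-j + 2) - 2) + (7^j(-6j + 5)).
Simplifying, A(j+1) = -7^(j + 1)j + 7^(j + 1) - 2 = 7^(j+1)(-(j+1) + 2) - 2,
which is the closed form with N = j+1.
By induction, the statement is established for all N ≥ 1.

A(N) = 7^N(-N + 2) - 2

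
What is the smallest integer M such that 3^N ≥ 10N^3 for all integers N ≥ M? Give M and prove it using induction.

M = 8

At N = 7: 2187 < 3430, so the inequality fails and M ≥ 8. We prove 3^N ≥ 10N^3 for all N ≥ 8.
Base case (N = 8): 3^N = 6561 and 10N^3 = 5120, so 6561 ≥ 5120.
Suppose the result is true for N = p, so 3^p ≥ 10p^3.
Then 3^(p + 1) = 3·(3^p) ≥ 3·(10p^3).
Also, for p ≥ 8 we have 3·(10p^3) ≥ 10(p+1)^3, since 3 ≥ (1 + 1/p)^3 for all p ≥ 8.
Combining, 3^(p + 1) ≥ 10(p+1)^3.
Hence, by induction on N, the claim holds for every N ≥ 8.
Hence the smallest such M is 8.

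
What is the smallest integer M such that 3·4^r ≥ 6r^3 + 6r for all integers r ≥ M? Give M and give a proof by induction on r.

M = 3

At r = 2: 48 < 60, so the inequality fails and M ≥ 3. We prove 3·4^r ≥ 6r^3 + 6r for all r ≥ 3.
For the base case r = 3: 3·4^r = 192 and 6r^3 + 6r = 180, so 192 ≥ 180.
Inductive step: suppose the statement holds for some m ≥ 3, so 3·4^m ≥ 6m^3 + 6m.
Then 3·4^(m + 1) = 4·(3·4^m) ≥ 4·(6m^3 + 6m).
Also, for m ≥ 3 we have 4·(6m^3 + 6m) ≥ 6(m+1)^3 + 6(m+1), since 4·(6m^3 + 6m) − (6(m+1)^3 + 6(m+1)) = 18m^3 - 18m^2 - 12, which is nonnegative for all m ≥ 3.
Combining, 3·4^(m + 1) ≥ 6(m+1)^3 + 6(m+1).
By induction, the statement is established for all r ≥ 3.
Hence the smallest such M is 3.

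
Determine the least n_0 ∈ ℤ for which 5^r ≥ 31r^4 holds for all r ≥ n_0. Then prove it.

n_0 = 7

At r = 6: 15625 < 40176, so the inequality fails and n_0 ≥ 7. We prove 5^r ≥ 31r^4 for all r ≥ 7.
For the base case r = 7: 5^r = 78125 and 31r^4 = 74431, so 78125 ≥ 74431.
Inductive step: assume the claim holds for r = k, so 5^k ≥ 31k^4.
Then 5^(k + 1) = 5·(5^k) ≥ 5·(31k^4).
Also, for k ≥ 7 we have 5·(31k^4) ≥ 31(k+1)^4, since 5 ≥ (1 + 1/k)^4 for all k ≥ 7.
Combining, 5^(k + 1) ≥ 31(k+1)^4.
This completes the induction.
Hence the smallest such n_0 is 7.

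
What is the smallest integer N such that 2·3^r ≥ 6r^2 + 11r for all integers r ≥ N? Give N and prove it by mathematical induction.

N = 4

At r = 3: 54 < 87, so the inequality fails and N ≥ 4. We prove 2·3^r ≥ 6r^2 + 11r for all r ≥ 4.
For the base case r = 4: 2·3^r = 162 and 6r^2 + 11r = 140, so 162 ≥ 140.
Inductive step: assume the claim holds for r = i, so 2·3^i ≥ 6i^2 + 11i.
Then 2·3^(i + 1) = 3·(2·3^i) ≥ 3·(6i^2 + 11i).
Also, for i ≥ 4 we have 3·(6i^2 + 11i) ≥ 6(i+1)^2 + 11(i+1), since 3·(6i^2 + 11i) − (6(i+1)^2 + 11(i+1)) = 12i^2 + 10i - 17, which is nonnegative for all i ≥ 4.
Combining, 2·3^(i + 1) ≥ 6(i+1)^2 + 11(i+1).
By the principle of mathematical induction, the result holds for all r ≥ 4.
Hence the smallest such N is 4.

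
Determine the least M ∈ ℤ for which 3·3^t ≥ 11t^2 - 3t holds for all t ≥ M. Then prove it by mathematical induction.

M = 4

At t = 3: 81 < 90, so the inequality fails and M ≥ 4. We prove 3·3^t ≥ 11t^2 - 3t for all t ≥ 4.
Base step (t = 4): 3·3^t = 243 and 11t^2 - 3t = 164, so 243 ≥ 164.
Suppose the result is true for t = k, so 3·3^k ≥ 11k^2 - 3k.
Then 3·3^(k + 1) = 3·(3·3^k) ≥ 3·(11k^2 - 3k).
Also, for k ≥ 4 we have 3·(11k^2 - 3k) ≥ 11(k+1)^2 - 3(k+1), since 3·(11k^2 - 3k) − (11(k+1)^2 - 3(k+1)) = 22k^2 - 28k - 8, which is nonnegative for all k ≥ 4.
Combining, 3·3^(k + 1) ≥ 11(k+1)^2 - 3(k+1).
Hence, by induction on t, the claim holds for every t ≥ 4.
Hence the smallest such M is 4.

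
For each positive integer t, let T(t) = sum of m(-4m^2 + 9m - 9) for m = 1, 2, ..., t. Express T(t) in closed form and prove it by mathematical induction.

We claim T(t) = -t(t + 1)(t^2 - 2t + 3) for all t ≥ 1.
Base step (t = 1): T(1) = -4, and the closed form gives -4. They agree.
Inductive step: suppose the statement holds for some m ≥ 1, so T(m) = m(-m^3 + m^2 - m - 3).
Then T(m+1) = T(m) + ((m + 1)(9m - 4(m + 1)^2)) = (m(-m^3 + m^2 - m - 3)) + ((m + 1)(9m - 4(m + 1)^2)).
Simplifying, T(m+1) = -(m + 1)(m + 2)(m^2 + 2) = -(m+1)((m+1) + 1)((m+1)^2 - 2(m+1) + 3),
which is the closed form with t = m+1.
Hence, by induction on t, the claim holds for every t ≥ 1.

T(t) = -t(t + 1)(t^2 - 2t + 3)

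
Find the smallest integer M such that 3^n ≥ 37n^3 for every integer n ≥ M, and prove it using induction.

At n = 9: 19683 < 26973, so the inequality fails and M ≥ 10. We prove 3^n ≥ 37n^3 for all n ≥ 10.
Base step (n = 10): 3^n = 59049 and 37n^3 = 37000, so 59049 ≥ 37000.
Inductive step: assume the claim holds for n = i, so 3^i ≥ 37i^3.
Then 3^(i + 1) = 3·(3^i) ≥ 3·(37i^3).
Also, for i ≥ 10 we have 3·(37i^3) ≥ 37(i+1)^3, since 3 ≥ (1 + 1/i)^3 for all i ≥ 10.
Combining, 3^(i + 1) ≥ 37(i+1)^3.
By induction, the statement is established for all n ≥ 10.
Hence the smallest such M is 10.

M = 10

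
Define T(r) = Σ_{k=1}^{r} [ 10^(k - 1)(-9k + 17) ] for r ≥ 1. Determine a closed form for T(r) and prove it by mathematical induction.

T(r) = 10^r(-r + 2) - 2

We claim T(r) = 10^r(-r + 2) - 2 for all r ≥ 1.
Base step (r = 1): T(1) = 8, and the closed form gives 8. They agree.
Inductive step: assume the claim holds for r = k, so T(k) = 10^k(-k + 2) - 2.
Then T(k+1) = T(k) + (10^k(-9k + 8)) = (10^k(-k + 2) - 2) + (10^k(-9k + 8)).
Simplifying, T(k+1) = -10·10^k·k + 10·10^k - 2 = 10^(k+1)(-(k+1) + 2) - 2,
which is the closed form with r = k+1.
By the principle of mathematical induction, the result holds for all r ≥ 1.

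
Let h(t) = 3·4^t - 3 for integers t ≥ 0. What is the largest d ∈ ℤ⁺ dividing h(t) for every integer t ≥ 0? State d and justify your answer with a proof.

d = 9

Computing the first values: h(0) = 0 and h(1) = 9; gcd(0, 9) = 9, so d ≤ 9.
We prove 9 | 3·4^t - 3 for all t ≥ 0 by induction on t.
For the base case t = 0: h(0) = 0 = 9·(0), so 9 | h(0).
Inductive step: assume the claim holds for t = p, i.e. 9 | h(p). Then
h(p+1) = 3·4^(p+1) - 3 = 4·(3·4^p - 3) + 9 = 4·h(p) + 9. The first term is divisible by 9 by the inductive hypothesis, and 9 is divisible by 9. Hence 9 | h(p+1).
This completes the induction.
Therefore the largest such d is 9.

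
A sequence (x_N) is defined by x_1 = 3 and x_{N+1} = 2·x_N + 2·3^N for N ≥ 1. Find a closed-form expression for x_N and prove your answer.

x_N = -3·2^(N - 1) + 2·3^N

Computing the first terms: x_1 = 3, x_2 = 12, x_3 = 42. This suggests x_N = -3·2^(N - 1) + 2·3^N.
For the base case N = 1: the formula gives 3 = 3 = x_1.
Suppose the result is true for N = i, so x_i = -3·2^(i - 1) + 2·3^i.
Then x_{i+1} = 2·x_i + 2·3^i = 2·(-3·2^(i - 1) + 2·3^i) + 2·3^i = -3·2^i + 2·3^(i + 1) = -3·2^((i+1) - 1) + 2·3^(i+1),
which is the claimed formula at N = i+1.
Hence, by induction on N, the claim holds for every N ≥ 1.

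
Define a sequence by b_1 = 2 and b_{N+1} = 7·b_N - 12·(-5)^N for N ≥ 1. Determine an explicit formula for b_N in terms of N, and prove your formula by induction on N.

Computing the first terms: b_1 = 2, b_2 = 74, b_3 = 218. This suggests b_N = (-5)^N + 7^N.
Base step (N = 1): the formula gives 2 = 2 = b_1.
Suppose the result is true for N = j, so b_j = (-5)^j + 7^j.
Then b_{j+1} = 7·b_j - 12·(-5)^j = 7·((-5)^j + 7^j) - 12·(-5)^j = (-5)^(j + 1) + 7^(j + 1),
which is the claimed formula at N = j+1.
This completes the induction.

b_N = (-5)^N + 7^N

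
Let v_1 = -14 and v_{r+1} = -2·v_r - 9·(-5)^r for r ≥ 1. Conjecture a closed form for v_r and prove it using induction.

v_r = (-2)^(r - 1) + 3(-5)^r

Computing the first terms: v_1 = -14, v_2 = 73, v_3 = -371. This suggests v_r = (-2)^(r - 1) + 3(-5)^r.
Base step (r = 1): the formula gives -14 = -14 = v_1.
Inductive step: suppose the statement holds for some j ≥ 1, so v_j = (-2)^(j - 1) + 3(-5)^j.
Then v_{j+1} = -2·v_j - 9·(-5)^j = -2·((-2)^(j - 1) + 3(-5)^j) - 9·(-5)^j = (-2)^j + 3(-5)^(j + 1) = (-2)^((j+1) - 1) + 3(-5)^(j+1),
which is the claimed formula at r = j+1.
This completes the induction.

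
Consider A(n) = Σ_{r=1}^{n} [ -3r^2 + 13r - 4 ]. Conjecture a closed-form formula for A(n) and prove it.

A(n) = -n(n^2 - 5n - 2)

We claim A(n) = -n(n^2 - 5n - 2) for all n ≥ 1.
For the base case n = 1: A(1) = 6, and the closed form gives 6. They agree.
For the inductive step, assume it holds for an arbitrary r ≥ 1, so A(r) = r(-r^2 + 5r + 2).
Then A(r+1) = A(r) + (-3r^2 + 7r + 6) = (r(-r^2 + 5r + 2)) + (-3r^2 + 7r + 6).
Simplifying, A(r+1) = -(r + 1)(r^2 - 3r - 6) = -(r+1)((r+1)^2 - 5(r+1) - 2),
which is the closed form with n = r+1.
This completes the induction.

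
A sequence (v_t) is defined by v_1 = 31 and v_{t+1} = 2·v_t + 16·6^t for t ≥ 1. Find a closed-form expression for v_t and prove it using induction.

Computing the first terms: v_1 = 31, v_2 = 158, v_3 = 892. This suggests v_t = 7·2^(t - 1) + 4·6^t.
Base case (t = 1): the formula gives 31 = 31 = v_1.
For the inductive step, assume it holds for an arbitrary k ≥ 1, so v_k = 7·2^(k - 1) + 4·6^k.
Then v_{k+1} = 2·v_k + 16·6^k = 2·(7·2^(k - 1) + 4·6^k) + 16·6^k = 7·2^k + 4·6^(k + 1) = 7·2^((k+1) - 1) + 4·6^(k+1),
which is the claimed formula at t = k+1.
By induction, the statement is established for all t ≥ 1.

v_t = 7·2^(t - 1) + 4·6^t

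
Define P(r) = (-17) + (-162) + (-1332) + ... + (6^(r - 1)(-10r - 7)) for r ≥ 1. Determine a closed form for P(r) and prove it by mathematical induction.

We claim P(r) = -6^r(2r + 1) + 1 for all r ≥ 1.
Base case (r = 1): P(1) = -17, and the closed form gives -17. They agree.
For the inductive step, assume it holds for an arbitrary i ≥ 1, so P(i) = -6^i(2i + 1) + 1.
Then P(i+1) = P(i) + (6^i(-10i - 17)) = (-6^i(2i + 1) + 1) + (6^i(-10i - 17)).
Simplifying, P(i+1) = -12·6^i·i - 18·6^i + 1 = -6^(i+1)(2(i+1) + 1) + 1,
which is the closed form with r = i+1.
By induction, the statement is established for all r ≥ 1.

P(r) = -6^r(2r + 1) + 1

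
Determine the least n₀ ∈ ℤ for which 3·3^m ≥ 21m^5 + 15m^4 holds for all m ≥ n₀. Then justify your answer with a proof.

n₀ = 14

At m = 13: 4782969 < 8225568, so the inequality fails and n₀ ≥ 14. We prove 3·3^m ≥ 21m^5 + 15m^4 for all m ≥ 14.
Base case (m = 14): 3·3^m = 14348907 and 21m^5 + 15m^4 = 11870544, so 14348907 ≥ 11870544.
Suppose the result is true for m = p, so 3·3^p ≥ 21p^5 + 15p^4.
Then 3·3^(p + 1) = 3·(3·3^p) ≥ 3·(21p^5 + 15p^4).
Also, for p ≥ 14 we have 3·(21p^5 + 15p^4) ≥ 21(p+1)^5 + 15(p+1)^4, since 3·(21p^5 + 15p^4) − (21(p+1)^5 + 15(p+1)^4) = 42p^5 - 75p^4 - 270p^3 - 300p^2 - 165p - 36, which is nonnegative for all p ≥ 14.
Combining, 3·3^(p + 1) ≥ 21(p+1)^5 + 15(p+1)^4.
By the principle of mathematical induction, the result holds for all m ≥ 14.
Hence the smallest such n₀ is 14.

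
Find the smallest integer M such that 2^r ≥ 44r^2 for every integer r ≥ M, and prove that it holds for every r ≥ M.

M = 13

At r = 12: 4096 < 6336, so the inequality fails and M ≥ 13. We prove 2^r ≥ 44r^2 for all r ≥ 13.
When r = 13: 2^r = 8192 and 44r^2 = 7436, so 8192 ≥ 7436.
For the inductive step, assume it holds for an arbitrary p ≥ 13, so 2^p ≥ 44p^2.
Then 2^(p + 1) = 2·(2^p) ≥ 2·(44p^2).
Also, for p ≥ 13 we have 2·(44p^2) ≥ 44(p+1)^2, since 2 ≥ (1 + 1/p)^2 for all p ≥ 13.
Combining, 2^(p + 1) ≥ 44(p+1)^2.
Hence, by induction on r, the claim holds for every r ≥ 13.
Hence the smallest such M is 13.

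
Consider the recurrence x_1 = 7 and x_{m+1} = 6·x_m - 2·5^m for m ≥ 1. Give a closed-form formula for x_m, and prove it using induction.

Computing the first terms: x_1 = 7, x_2 = 32, x_3 = 142. This suggests x_m = 2·5^m - 3·6^(m - 1).
When m = 1: the formula gives 7 = 7 = x_1.
For the inductive step, assume it holds for an arbitrary p ≥ 1, so x_p = 2·5^p - 3·6^(p - 1).
Then x_{p+1} = 6·x_p - 2·5^p = 6·(2·5^p - 3·6^(p - 1)) - 2·5^p = 2·5^(p + 1) - 3·6^p = 2·5^(p+1) - 3·6^((p+1) - 1),
which is the claimed formula at m = p+1.
By the principle of mathematical induction, the result holds for all m ≥ 1.

x_m = 2·5^m - 3·6^(m - 1)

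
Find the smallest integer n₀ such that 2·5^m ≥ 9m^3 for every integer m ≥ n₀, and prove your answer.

At m = 2: 50 < 72, so the inequality fails and n₀ ≥ 3. We prove 2·5^m ≥ 9m^3 for all m ≥ 3.
For the base case m = 3: 2·5^m = 250 and 9m^3 = 243, so 250 ≥ 243.
Inductive step: assume the claim holds for m = r, so 2·5^r ≥ 9r^3.
Then 2·5^(r + 1) = 5·(2·5^r) ≥ 5·(9r^3).
Also, for r ≥ 3 we have 5·(9r^3) ≥ 9(r+1)^3, since 5 ≥ (1 + 1/r)^3 for all r ≥ 3.
Combining, 2·5^(r + 1) ≥ 9(r+1)^3.
By the principle of mathematical induction, the result holds for all m ≥ 3.
Hence the smallest such n₀ is 3.

n₀ = 3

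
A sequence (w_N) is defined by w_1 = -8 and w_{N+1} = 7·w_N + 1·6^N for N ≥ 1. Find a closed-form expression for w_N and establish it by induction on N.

w_N = -6^N - 2·7^(N - 1)

Computing the first terms: w_1 = -8, w_2 = -50, w_3 = -314. This suggests w_N = -6^N - 2·7^(N - 1).
Base step (N = 1): the formula gives -8 = -8 = w_1.
Suppose the result is true for N = k, so w_k = -6^k - 2·7^(k - 1).
Then w_{k+1} = 7·w_k + 1·6^k = 7·(-6^k - 2·7^(k - 1)) + 1·6^k = -6^(k + 1) - 2·7^k = -6^(k+1) - 2·7^((k+1) - 1),
which is the claimed formula at N = k+1.
By the principle of mathematical induction, the result holds for all N ≥ 1.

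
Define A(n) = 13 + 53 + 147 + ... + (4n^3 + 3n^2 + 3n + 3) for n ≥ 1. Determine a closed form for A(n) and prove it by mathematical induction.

A(n) = n(n^3 + 3n^2 + 4n + 5)

We claim A(n) = n(n^3 + 3n^2 + 4n + 5) for all n ≥ 1.
Base step (n = 1): A(1) = 13, and the closed form gives 13. They agree.
For the inductive step, assume it holds for an arbitrary m ≥ 1, so A(m) = m(m^3 + 3m^2 + 4m + 5).
Then A(m+1) = A(m) + (4m^3 + 15m^2 + 21m + 13) = (m(m^3 + 3m^2 + 4m + 5)) + (4m^3 + 15m^2 + 21m + 13).
Simplifying, A(m+1) = (m + 1)(m^3 + 6m^2 + 13m + 13) = (m+1)((m+1)^3 + 3(m+1)^2 + 4(m+1) + 5),
which is the closed form with n = m+1.
Hence, by induction on n, the claim holds for every n ≥ 1.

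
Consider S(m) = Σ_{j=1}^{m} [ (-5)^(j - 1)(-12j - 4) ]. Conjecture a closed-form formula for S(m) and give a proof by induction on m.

S(m) = (-5)^m(2m + 1) - 1

We claim S(m) = (-5)^m(2m + 1) - 1 for all m ≥ 1.
Base case (m = 1): S(1) = -16, and the closed form gives -16. They agree.
Suppose the result is true for m = j, so S(j) = (-5)^j(2j + 1) - 1.
Then S(j+1) = S(j) + ((-5)^j(-12j - 16)) = ((-5)^j(2j + 1) - 1) + ((-5)^j(-12j - 16)).
Simplifying, S(j+1) = -10(-5)^j·j - 15(-5)^j - 1 = (-5)^(j+1)(2(j+1) + 1) - 1,
which is the closed form with m = j+1.
By induction, the statement is established for all m ≥ 1.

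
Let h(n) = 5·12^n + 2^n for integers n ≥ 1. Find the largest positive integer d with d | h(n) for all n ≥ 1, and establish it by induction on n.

Computing the first values: h(1) = 62 and h(2) = 724; gcd(62, 724) = 2, so d ≤ 2.
We prove 2 | 5·12^n + 2^n for all n ≥ 1 by induction on n.
When n = 1: h(1) = 62 = 2·(31), so 2 | h(1).
For the inductive step, assume it holds for an arbitrary j ≥ 1, i.e. 2 | h(j). Then
h(j+1) − 12·h(j) = (5·12^(j+1) + 2^(j+1)) − 12·(5·12^j + 2^j) = (1)·2^j·(2 − 12) = (-10)·2^j. Since 2 | h(j) by the inductive hypothesis, 2 | 12·h(j); and 2 | -10 since -10 = 2·-5. Therefore 2 | h(j+1).
By the principle of mathematical induction, the result holds for all n ≥ 1.
Therefore the largest such d is 2.

d = 2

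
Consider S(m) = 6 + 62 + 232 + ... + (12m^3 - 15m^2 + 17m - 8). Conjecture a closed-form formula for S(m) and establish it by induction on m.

We claim S(m) = m(3m^3 + m^2 + 4m - 2) for all m ≥ 1.
Base case (m = 1): S(1) = 6, and the closed form gives 6. They agree.
Suppose the result is true for m = i, so S(i) = i(3i^3 + i^2 + 4i - 2).
Then S(i+1) = S(i) + (12i^3 + 21i^2 + 23i + 6) = (i(3i^3 + i^2 + 4i - 2)) + (12i^3 + 21i^2 + 23i + 6).
Simplifying, S(i+1) = (i + 1)(3i^3 + 10i^2 + 15i + 6) = (i+1)(3(i+1)^3 + (i+1)^2 + 4(i+1) - 2),
which is the closed form with m = i+1.
Hence, by induction on m, the claim holds for every m ≥ 1.

S(m) = m(3m^3 + m^2 + 4m - 2)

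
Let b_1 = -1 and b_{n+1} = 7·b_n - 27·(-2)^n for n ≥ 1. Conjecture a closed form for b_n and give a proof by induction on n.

b_n = 3(-2)^n + 5·7^(n - 1)

Computing the first terms: b_1 = -1, b_2 = 47, b_3 = 221. This suggests b_n = 3(-2)^n + 5·7^(n - 1).
When n = 1: the formula gives -1 = -1 = b_1.
For the inductive step, assume it holds for an arbitrary i ≥ 1, so b_i = 3(-2)^i + 5·7^(i - 1).
Then b_{i+1} = 7·b_i - 27·(-2)^i = 7·(3(-2)^i + 5·7^(i - 1)) - 27·(-2)^i = 3(-2)^(i + 1) + 5·7^i = 3(-2)^(i+1) + 5·7^((i+1) - 1),
which is the claimed formula at n = i+1.
By the principle of mathematical induction, the result holds for all n ≥ 1.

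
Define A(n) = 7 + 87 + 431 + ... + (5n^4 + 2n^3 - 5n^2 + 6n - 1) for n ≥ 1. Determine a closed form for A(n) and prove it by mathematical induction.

We claim A(n) = n(n^4 + 3n^3 + n^2 + n + 1) for all n ≥ 1.
Base case (n = 1): A(1) = 7, and the closed form gives 7. They agree.
Inductive step: suppose the statement holds for some m ≥ 1, so A(m) = m(m^4 + 3m^3 + m^2 + m + 1).
Then A(m+1) = A(m) + (5m^4 + 22m^3 + 31m^2 + 22m + 7) = (m(m^4 + 3m^3 + m^2 + m + 1)) + (5m^4 + 22m^3 + 31m^2 + 22m + 7).
Simplifying, A(m+1) = (m + 1)(m^4 + 7m^3 + 16m^2 + 16m + 7) = (m+1)((m+1)^4 + 3(m+1)^3 + (m+1)^2 + (m+1) + 1),
which is the closed form with n = m+1.
Hence, by induction on n, the claim holds for every n ≥ 1.

A(n) = n(n^4 + 3n^3 + n^2 + n + 1)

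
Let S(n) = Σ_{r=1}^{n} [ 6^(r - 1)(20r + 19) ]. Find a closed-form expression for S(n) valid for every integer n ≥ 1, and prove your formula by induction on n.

We claim S(n) = 6^n(4n + 3) - 3 for all n ≥ 1.
When n = 1: S(1) = 39, and the closed form gives 39. They agree.
For the inductive step, assume it holds for an arbitrary r ≥ 1, so S(r) = 6^r(4r + 3) - 3.
Then S(r+1) = S(r) + (6^r(20r + 39)) = (6^r(4r + 3) - 3) + (6^r(20r + 39)).
Simplifying, S(r+1) = 24·6^r·r + 42·6^r - 3 = 6^(r+1)(4(r+1) + 3) - 3,
which is the closed form with n = r+1.
By the principle of mathematical induction, the result holds for all n ≥ 1.

S(n) = 6^n(4n + 3) - 3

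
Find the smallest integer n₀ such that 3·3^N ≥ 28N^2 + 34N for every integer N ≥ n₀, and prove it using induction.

n₀ = 6

At N = 5: 729 < 870, so the inequality fails and n₀ ≥ 6. We prove 3·3^N ≥ 28N^2 + 34N for all N ≥ 6.
For the base case N = 6: 3·3^N = 2187 and 28N^2 + 34N = 1212, so 2187 ≥ 1212.
Suppose the result is true for N = k, so 3·3^k ≥ 28k^2 + 34k.
Then 3·3^(k + 1) = 3·(3·3^k) ≥ 3·(28k^2 + 34k).
Also, for k ≥ 6 we have 3·(28k^2 + 34k) ≥ 28(k+1)^2 + 34(k+1), since 3·(28k^2 + 34k) − (28(k+1)^2 + 34(k+1)) = 56k^2 + 12k - 62, which is nonnegative for all k ≥ 6.
Combining, 3·3^(k + 1) ≥ 28(k+1)^2 + 34(k+1).
By induction, the statement is established for all N ≥ 6.
Hence the smallest such n₀ is 6.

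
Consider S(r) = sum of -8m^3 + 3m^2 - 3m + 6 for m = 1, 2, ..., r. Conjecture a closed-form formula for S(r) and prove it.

We claim S(r) = -r(2r^3 + 3r^2 + 2r - 5) for all r ≥ 1.
For the base case r = 1: S(1) = -2, and the closed form gives -2. They agree.
Inductive step: assume the claim holds for r = m, so S(m) = m(-2m^3 - 3m^2 - 2m + 5).
Then S(m+1) = S(m) + (-8m^3 - 21m^2 - 21m - 2) = (m(-2m^3 - 3m^2 - 2m + 5)) + (-8m^3 - 21m^2 - 21m - 2).
Simplifying, S(m+1) = -(m + 1)(2m^3 + 9m^2 + 14m + 2) = -(m+1)(2(m+1)^3 + 3(m+1)^2 + 2(m+1) - 5),
which is the closed form with r = m+1.
By induction, the statement is established for all r ≥ 1.

S(r) = -r(2r^3 + 3r^2 + 2r - 5)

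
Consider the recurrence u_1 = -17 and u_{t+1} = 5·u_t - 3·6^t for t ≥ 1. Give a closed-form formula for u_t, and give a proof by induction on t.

u_t = 5^(t - 1) - 3·6^t

Computing the first terms: u_1 = -17, u_2 = -103, u_3 = -623. This suggests u_t = 5^(t - 1) - 3·6^t.
When t = 1: the formula gives -17 = -17 = u_1.
Suppose the result is true for t = k, so u_k = 5^(k - 1) - 3·6^k.
Then u_{k+1} = 5·u_k - 3·6^k = 5·(5^(k - 1) - 3·6^k) - 3·6^k = 5^k - 3·6^(k + 1) = 5^((k+1) - 1) - 3·6^(k+1),
which is the claimed formula at t = k+1.
By induction, the statement is established for all t ≥ 1.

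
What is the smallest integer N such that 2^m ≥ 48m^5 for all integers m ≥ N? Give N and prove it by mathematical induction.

At m = 30: 1073741824 < 1166400000, so the inequality fails and N ≥ 31. We prove 2^m ≥ 48m^5 for all m ≥ 31.
Base case (m = 31): 2^m = 2147483648 and 48m^5 = 1374199248, so 2147483648 ≥ 1374199248.
Inductive step: suppose the statement holds for some j ≥ 31, so 2^j ≥ 48j^5.
Then 2^(j + 1) = 2·(2^j) ≥ 2·(48j^5).
Also, for j ≥ 31 we have 2·(48j^5) ≥ 48(j+1)^5, since 2 ≥ (1 + 1/j)^5 for all j ≥ 31.
Combining, 2^(j + 1) ≥ 48(j+1)^5.
By the principle of mathematical induction, the result holds for all m ≥ 31.
Hence the smallest such N is 31.

N = 31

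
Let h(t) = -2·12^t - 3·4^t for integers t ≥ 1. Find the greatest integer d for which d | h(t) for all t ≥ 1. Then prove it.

Computing the first values: h(1) = -36 and h(2) = -336; gcd(-36, -336) = 12, so d ≤ 12.
We prove 12 | -2·12^t - 3·4^t for all t ≥ 1 by induction on t.
When t = 1: h(1) = -36 = 12·(-3), so 12 | h(1).
Suppose the result is true for t = m, i.e. 12 | h(m). Then
h(m+1) − 12·h(m) = (-2·12^(m+1) - 3·4^(m+1)) − 12·(-2·12^m - 3·4^m) = (-3)·4^m·(4 − 12) = (24)·4^m. Since 12 | h(m) by the inductive hypothesis, 12 | 12·h(m); and 12 | 24 since 24 = 12·2. Therefore 12 | h(m+1).
This completes the induction.
Therefore the largest such d is 12.

d = 12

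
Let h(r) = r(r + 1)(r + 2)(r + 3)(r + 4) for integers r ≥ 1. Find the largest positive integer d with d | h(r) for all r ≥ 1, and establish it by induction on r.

Computing the first values: h(1) = 120 and h(2) = 720; gcd(120, 720) = 120, so d ≤ 120.
We prove 120 | r(r + 1)(r + 2)(r + 3)(r + 4) for all r ≥ 1 by induction on r.
Base case (r = 1): h(1) = 120 = 120·(1), so 120 | h(1).
Suppose the result is true for r = j, i.e. 120 | h(j). Then
h(j+1) − h(j) = (j+1)·(j+2)·(j+3)·(j+4)·(j+5) − j·(j+1)·(j+2)·(j+3)·(j+4) = (j+1)·(j+2)·(j+3)·(j+4)·[(j+5) − j] = 5·(j+1)·(j+2)·(j+3)·(j+4). The product of 4 consecutive integers is divisible by (4)! = 24, so h(j+1) − h(j) is divisible by 5·24 = 120. By the inductive hypothesis 120 | h(j), hence 120 | h(j+1).
By induction, the statement is established for all r ≥ 1.
Therefore the largest such d is 120.

d = 120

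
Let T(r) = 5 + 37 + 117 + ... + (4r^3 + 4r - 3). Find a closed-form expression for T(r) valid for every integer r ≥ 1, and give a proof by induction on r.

T(r) = r(r^3 + 2r^2 + 3r - 1)

We claim T(r) = r(r^3 + 2r^2 + 3r - 1) for all r ≥ 1.
For the base case r = 1: T(1) = 5, and the closed form gives 5. They agree.
Inductive step: suppose the statement holds for some j ≥ 1, so T(j) = j(j^3 + 2j^2 + 3j - 1).
Then T(j+1) = T(j) + (4j + 4(j + 1)^3 + 1) = (j(j^3 + 2j^2 + 3j - 1)) + (4j + 4(j + 1)^3 + 1).
Simplifying, T(j+1) = (j + 1)(j^3 + 5j^2 + 10j + 5) = (j+1)((j+1)^3 + 2(j+1)^2 + 3(j+1) - 1),
which is the closed form with r = j+1.
By induction, the statement is established for all r ≥ 1.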